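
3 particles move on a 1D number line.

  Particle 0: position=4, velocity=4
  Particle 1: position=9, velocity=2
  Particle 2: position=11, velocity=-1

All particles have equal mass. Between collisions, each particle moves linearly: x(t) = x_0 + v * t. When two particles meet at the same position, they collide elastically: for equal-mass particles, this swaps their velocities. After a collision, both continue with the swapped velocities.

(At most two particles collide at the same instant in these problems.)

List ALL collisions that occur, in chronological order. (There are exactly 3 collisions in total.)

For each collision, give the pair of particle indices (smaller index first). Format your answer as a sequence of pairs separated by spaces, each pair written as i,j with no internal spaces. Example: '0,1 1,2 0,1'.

Collision at t=2/3: particles 1 and 2 swap velocities; positions: p0=20/3 p1=31/3 p2=31/3; velocities now: v0=4 v1=-1 v2=2
Collision at t=7/5: particles 0 and 1 swap velocities; positions: p0=48/5 p1=48/5 p2=59/5; velocities now: v0=-1 v1=4 v2=2
Collision at t=5/2: particles 1 and 2 swap velocities; positions: p0=17/2 p1=14 p2=14; velocities now: v0=-1 v1=2 v2=4

Answer: 1,2 0,1 1,2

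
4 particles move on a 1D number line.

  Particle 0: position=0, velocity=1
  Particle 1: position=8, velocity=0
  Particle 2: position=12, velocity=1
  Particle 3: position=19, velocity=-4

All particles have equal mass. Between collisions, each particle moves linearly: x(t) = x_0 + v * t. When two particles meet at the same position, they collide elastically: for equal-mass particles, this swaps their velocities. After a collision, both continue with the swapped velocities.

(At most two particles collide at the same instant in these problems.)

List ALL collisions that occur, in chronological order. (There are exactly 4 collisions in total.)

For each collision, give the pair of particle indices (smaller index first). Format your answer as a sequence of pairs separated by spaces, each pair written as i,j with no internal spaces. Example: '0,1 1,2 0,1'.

Answer: 2,3 1,2 0,1 1,2

Derivation:
Collision at t=7/5: particles 2 and 3 swap velocities; positions: p0=7/5 p1=8 p2=67/5 p3=67/5; velocities now: v0=1 v1=0 v2=-4 v3=1
Collision at t=11/4: particles 1 and 2 swap velocities; positions: p0=11/4 p1=8 p2=8 p3=59/4; velocities now: v0=1 v1=-4 v2=0 v3=1
Collision at t=19/5: particles 0 and 1 swap velocities; positions: p0=19/5 p1=19/5 p2=8 p3=79/5; velocities now: v0=-4 v1=1 v2=0 v3=1
Collision at t=8: particles 1 and 2 swap velocities; positions: p0=-13 p1=8 p2=8 p3=20; velocities now: v0=-4 v1=0 v2=1 v3=1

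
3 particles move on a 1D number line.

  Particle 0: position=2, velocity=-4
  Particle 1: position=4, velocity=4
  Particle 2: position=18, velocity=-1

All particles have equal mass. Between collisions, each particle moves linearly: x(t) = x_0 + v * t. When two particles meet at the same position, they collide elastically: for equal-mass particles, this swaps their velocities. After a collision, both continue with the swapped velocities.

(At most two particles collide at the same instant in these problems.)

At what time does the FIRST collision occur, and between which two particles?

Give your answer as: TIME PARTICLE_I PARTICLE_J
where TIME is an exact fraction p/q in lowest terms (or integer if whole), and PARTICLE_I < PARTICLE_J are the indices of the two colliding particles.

Answer: 14/5 1 2

Derivation:
Pair (0,1): pos 2,4 vel -4,4 -> not approaching (rel speed -8 <= 0)
Pair (1,2): pos 4,18 vel 4,-1 -> gap=14, closing at 5/unit, collide at t=14/5
Earliest collision: t=14/5 between 1 and 2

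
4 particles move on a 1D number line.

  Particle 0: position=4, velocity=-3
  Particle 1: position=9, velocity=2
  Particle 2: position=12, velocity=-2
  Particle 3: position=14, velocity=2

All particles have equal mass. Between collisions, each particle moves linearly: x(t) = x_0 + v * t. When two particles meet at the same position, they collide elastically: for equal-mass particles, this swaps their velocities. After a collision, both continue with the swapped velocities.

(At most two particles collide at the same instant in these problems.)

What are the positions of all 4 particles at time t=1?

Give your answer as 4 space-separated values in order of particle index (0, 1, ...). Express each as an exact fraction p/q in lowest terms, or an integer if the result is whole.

Answer: 1 10 11 16

Derivation:
Collision at t=3/4: particles 1 and 2 swap velocities; positions: p0=7/4 p1=21/2 p2=21/2 p3=31/2; velocities now: v0=-3 v1=-2 v2=2 v3=2
Advance to t=1 (no further collisions before then); velocities: v0=-3 v1=-2 v2=2 v3=2; positions = 1 10 11 16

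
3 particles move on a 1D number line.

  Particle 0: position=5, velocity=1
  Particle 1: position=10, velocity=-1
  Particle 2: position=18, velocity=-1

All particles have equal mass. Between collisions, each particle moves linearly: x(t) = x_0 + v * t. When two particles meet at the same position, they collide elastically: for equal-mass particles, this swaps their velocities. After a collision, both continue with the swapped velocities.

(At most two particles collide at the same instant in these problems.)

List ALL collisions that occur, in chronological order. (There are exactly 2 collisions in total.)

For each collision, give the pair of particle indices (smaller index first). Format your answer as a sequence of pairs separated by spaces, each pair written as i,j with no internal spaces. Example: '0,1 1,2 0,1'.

Collision at t=5/2: particles 0 and 1 swap velocities; positions: p0=15/2 p1=15/2 p2=31/2; velocities now: v0=-1 v1=1 v2=-1
Collision at t=13/2: particles 1 and 2 swap velocities; positions: p0=7/2 p1=23/2 p2=23/2; velocities now: v0=-1 v1=-1 v2=1

Answer: 0,1 1,2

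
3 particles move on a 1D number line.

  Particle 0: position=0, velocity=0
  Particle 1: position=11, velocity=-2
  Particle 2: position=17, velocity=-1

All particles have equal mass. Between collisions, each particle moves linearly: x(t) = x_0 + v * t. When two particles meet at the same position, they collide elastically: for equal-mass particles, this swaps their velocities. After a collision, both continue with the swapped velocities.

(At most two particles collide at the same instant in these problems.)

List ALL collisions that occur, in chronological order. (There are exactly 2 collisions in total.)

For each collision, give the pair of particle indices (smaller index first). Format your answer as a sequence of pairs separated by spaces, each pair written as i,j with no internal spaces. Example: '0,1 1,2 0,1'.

Collision at t=11/2: particles 0 and 1 swap velocities; positions: p0=0 p1=0 p2=23/2; velocities now: v0=-2 v1=0 v2=-1
Collision at t=17: particles 1 and 2 swap velocities; positions: p0=-23 p1=0 p2=0; velocities now: v0=-2 v1=-1 v2=0

Answer: 0,1 1,2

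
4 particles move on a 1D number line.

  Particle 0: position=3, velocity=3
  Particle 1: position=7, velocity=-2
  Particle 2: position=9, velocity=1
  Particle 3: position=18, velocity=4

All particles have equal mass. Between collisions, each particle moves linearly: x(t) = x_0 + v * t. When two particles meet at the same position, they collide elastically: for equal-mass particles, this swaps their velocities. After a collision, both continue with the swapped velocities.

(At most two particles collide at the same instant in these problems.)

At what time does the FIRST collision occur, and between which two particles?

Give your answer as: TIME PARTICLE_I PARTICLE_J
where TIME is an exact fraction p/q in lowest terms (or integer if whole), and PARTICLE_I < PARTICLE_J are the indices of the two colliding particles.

Answer: 4/5 0 1

Derivation:
Pair (0,1): pos 3,7 vel 3,-2 -> gap=4, closing at 5/unit, collide at t=4/5
Pair (1,2): pos 7,9 vel -2,1 -> not approaching (rel speed -3 <= 0)
Pair (2,3): pos 9,18 vel 1,4 -> not approaching (rel speed -3 <= 0)
Earliest collision: t=4/5 between 0 and 1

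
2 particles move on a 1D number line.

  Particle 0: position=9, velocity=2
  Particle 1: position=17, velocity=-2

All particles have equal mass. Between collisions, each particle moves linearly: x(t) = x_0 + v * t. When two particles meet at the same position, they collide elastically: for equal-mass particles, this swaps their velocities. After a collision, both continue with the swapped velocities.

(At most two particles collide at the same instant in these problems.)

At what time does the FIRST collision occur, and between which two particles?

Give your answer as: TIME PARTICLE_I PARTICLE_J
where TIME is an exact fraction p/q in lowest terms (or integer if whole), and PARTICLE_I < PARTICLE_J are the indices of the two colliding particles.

Pair (0,1): pos 9,17 vel 2,-2 -> gap=8, closing at 4/unit, collide at t=2
Earliest collision: t=2 between 0 and 1

Answer: 2 0 1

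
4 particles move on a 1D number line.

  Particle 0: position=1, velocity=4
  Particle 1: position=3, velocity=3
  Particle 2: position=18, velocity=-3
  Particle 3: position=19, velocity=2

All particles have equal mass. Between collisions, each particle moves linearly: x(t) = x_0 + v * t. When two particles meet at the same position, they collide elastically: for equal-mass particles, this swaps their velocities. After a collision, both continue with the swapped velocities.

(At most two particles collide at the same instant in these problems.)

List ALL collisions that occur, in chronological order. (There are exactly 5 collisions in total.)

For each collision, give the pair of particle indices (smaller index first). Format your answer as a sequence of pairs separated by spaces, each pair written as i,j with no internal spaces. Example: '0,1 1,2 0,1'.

Answer: 0,1 1,2 0,1 2,3 1,2

Derivation:
Collision at t=2: particles 0 and 1 swap velocities; positions: p0=9 p1=9 p2=12 p3=23; velocities now: v0=3 v1=4 v2=-3 v3=2
Collision at t=17/7: particles 1 and 2 swap velocities; positions: p0=72/7 p1=75/7 p2=75/7 p3=167/7; velocities now: v0=3 v1=-3 v2=4 v3=2
Collision at t=5/2: particles 0 and 1 swap velocities; positions: p0=21/2 p1=21/2 p2=11 p3=24; velocities now: v0=-3 v1=3 v2=4 v3=2
Collision at t=9: particles 2 and 3 swap velocities; positions: p0=-9 p1=30 p2=37 p3=37; velocities now: v0=-3 v1=3 v2=2 v3=4
Collision at t=16: particles 1 and 2 swap velocities; positions: p0=-30 p1=51 p2=51 p3=65; velocities now: v0=-3 v1=2 v2=3 v3=4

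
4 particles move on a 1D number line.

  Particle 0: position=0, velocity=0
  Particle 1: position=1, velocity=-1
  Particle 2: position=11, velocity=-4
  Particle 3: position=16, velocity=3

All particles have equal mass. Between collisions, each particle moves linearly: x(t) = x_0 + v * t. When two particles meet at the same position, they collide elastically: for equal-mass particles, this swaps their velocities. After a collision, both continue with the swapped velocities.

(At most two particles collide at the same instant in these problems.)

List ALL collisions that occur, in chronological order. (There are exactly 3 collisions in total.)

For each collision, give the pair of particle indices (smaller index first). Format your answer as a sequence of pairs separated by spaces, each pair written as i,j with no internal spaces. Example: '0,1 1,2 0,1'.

Collision at t=1: particles 0 and 1 swap velocities; positions: p0=0 p1=0 p2=7 p3=19; velocities now: v0=-1 v1=0 v2=-4 v3=3
Collision at t=11/4: particles 1 and 2 swap velocities; positions: p0=-7/4 p1=0 p2=0 p3=97/4; velocities now: v0=-1 v1=-4 v2=0 v3=3
Collision at t=10/3: particles 0 and 1 swap velocities; positions: p0=-7/3 p1=-7/3 p2=0 p3=26; velocities now: v0=-4 v1=-1 v2=0 v3=3

Answer: 0,1 1,2 0,1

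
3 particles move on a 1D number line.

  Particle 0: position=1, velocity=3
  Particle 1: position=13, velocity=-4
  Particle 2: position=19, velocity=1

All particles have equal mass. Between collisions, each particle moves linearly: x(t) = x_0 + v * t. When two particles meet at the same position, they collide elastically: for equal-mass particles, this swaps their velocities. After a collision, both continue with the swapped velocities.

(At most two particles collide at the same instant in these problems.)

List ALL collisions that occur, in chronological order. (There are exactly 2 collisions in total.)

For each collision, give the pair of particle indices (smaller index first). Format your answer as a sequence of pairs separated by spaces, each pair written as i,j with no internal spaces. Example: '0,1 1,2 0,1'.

Collision at t=12/7: particles 0 and 1 swap velocities; positions: p0=43/7 p1=43/7 p2=145/7; velocities now: v0=-4 v1=3 v2=1
Collision at t=9: particles 1 and 2 swap velocities; positions: p0=-23 p1=28 p2=28; velocities now: v0=-4 v1=1 v2=3

Answer: 0,1 1,2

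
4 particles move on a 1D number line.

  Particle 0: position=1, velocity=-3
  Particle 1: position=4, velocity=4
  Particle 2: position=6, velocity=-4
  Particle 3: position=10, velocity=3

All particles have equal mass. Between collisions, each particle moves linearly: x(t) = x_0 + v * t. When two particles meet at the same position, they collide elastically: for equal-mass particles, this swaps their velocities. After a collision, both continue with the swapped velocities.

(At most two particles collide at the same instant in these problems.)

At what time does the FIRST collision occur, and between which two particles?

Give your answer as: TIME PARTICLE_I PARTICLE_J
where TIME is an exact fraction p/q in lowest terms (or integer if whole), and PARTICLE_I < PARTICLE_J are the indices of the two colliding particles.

Answer: 1/4 1 2

Derivation:
Pair (0,1): pos 1,4 vel -3,4 -> not approaching (rel speed -7 <= 0)
Pair (1,2): pos 4,6 vel 4,-4 -> gap=2, closing at 8/unit, collide at t=1/4
Pair (2,3): pos 6,10 vel -4,3 -> not approaching (rel speed -7 <= 0)
Earliest collision: t=1/4 between 1 and 2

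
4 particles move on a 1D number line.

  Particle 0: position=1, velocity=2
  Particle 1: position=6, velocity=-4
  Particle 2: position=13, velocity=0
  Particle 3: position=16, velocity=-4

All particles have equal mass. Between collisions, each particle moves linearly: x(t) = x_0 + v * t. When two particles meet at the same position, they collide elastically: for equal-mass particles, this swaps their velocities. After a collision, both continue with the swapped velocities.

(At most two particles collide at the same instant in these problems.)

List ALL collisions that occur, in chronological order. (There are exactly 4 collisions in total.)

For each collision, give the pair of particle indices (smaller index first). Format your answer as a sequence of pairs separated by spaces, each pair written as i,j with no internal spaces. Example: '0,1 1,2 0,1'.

Collision at t=3/4: particles 2 and 3 swap velocities; positions: p0=5/2 p1=3 p2=13 p3=13; velocities now: v0=2 v1=-4 v2=-4 v3=0
Collision at t=5/6: particles 0 and 1 swap velocities; positions: p0=8/3 p1=8/3 p2=38/3 p3=13; velocities now: v0=-4 v1=2 v2=-4 v3=0
Collision at t=5/2: particles 1 and 2 swap velocities; positions: p0=-4 p1=6 p2=6 p3=13; velocities now: v0=-4 v1=-4 v2=2 v3=0
Collision at t=6: particles 2 and 3 swap velocities; positions: p0=-18 p1=-8 p2=13 p3=13; velocities now: v0=-4 v1=-4 v2=0 v3=2

Answer: 2,3 0,1 1,2 2,3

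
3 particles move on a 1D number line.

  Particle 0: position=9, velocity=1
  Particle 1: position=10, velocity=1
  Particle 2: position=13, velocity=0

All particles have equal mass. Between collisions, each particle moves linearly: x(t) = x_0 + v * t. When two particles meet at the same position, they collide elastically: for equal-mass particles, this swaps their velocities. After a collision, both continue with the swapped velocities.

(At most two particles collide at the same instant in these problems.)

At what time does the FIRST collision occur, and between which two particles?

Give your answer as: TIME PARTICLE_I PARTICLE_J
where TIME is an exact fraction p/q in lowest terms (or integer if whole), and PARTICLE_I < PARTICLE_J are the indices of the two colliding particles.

Pair (0,1): pos 9,10 vel 1,1 -> not approaching (rel speed 0 <= 0)
Pair (1,2): pos 10,13 vel 1,0 -> gap=3, closing at 1/unit, collide at t=3
Earliest collision: t=3 between 1 and 2

Answer: 3 1 2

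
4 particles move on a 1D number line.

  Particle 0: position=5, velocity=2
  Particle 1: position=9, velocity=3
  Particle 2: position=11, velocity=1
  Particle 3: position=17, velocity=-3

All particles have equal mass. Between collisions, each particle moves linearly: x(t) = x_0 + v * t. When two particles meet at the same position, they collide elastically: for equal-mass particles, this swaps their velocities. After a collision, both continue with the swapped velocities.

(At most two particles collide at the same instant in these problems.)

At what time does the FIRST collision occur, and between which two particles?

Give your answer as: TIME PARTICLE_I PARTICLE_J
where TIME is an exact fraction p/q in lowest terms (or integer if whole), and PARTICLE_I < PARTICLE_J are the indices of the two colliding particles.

Answer: 1 1 2

Derivation:
Pair (0,1): pos 5,9 vel 2,3 -> not approaching (rel speed -1 <= 0)
Pair (1,2): pos 9,11 vel 3,1 -> gap=2, closing at 2/unit, collide at t=1
Pair (2,3): pos 11,17 vel 1,-3 -> gap=6, closing at 4/unit, collide at t=3/2
Earliest collision: t=1 between 1 and 2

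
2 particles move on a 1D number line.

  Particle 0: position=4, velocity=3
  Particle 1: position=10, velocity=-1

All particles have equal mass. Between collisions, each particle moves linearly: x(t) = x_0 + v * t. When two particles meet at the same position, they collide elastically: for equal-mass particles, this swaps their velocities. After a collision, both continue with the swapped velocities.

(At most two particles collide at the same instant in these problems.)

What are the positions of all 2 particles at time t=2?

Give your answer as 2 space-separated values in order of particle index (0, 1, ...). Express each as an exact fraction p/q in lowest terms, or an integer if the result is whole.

Answer: 8 10

Derivation:
Collision at t=3/2: particles 0 and 1 swap velocities; positions: p0=17/2 p1=17/2; velocities now: v0=-1 v1=3
Advance to t=2 (no further collisions before then); velocities: v0=-1 v1=3; positions = 8 10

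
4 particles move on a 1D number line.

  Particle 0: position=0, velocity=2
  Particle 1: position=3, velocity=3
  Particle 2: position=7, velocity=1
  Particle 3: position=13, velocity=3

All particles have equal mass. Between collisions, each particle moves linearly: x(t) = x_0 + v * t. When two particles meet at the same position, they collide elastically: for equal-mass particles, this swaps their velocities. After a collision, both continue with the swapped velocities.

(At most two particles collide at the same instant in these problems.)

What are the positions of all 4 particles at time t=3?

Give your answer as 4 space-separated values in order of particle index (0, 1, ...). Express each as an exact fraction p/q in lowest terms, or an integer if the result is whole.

Answer: 6 10 12 22

Derivation:
Collision at t=2: particles 1 and 2 swap velocities; positions: p0=4 p1=9 p2=9 p3=19; velocities now: v0=2 v1=1 v2=3 v3=3
Advance to t=3 (no further collisions before then); velocities: v0=2 v1=1 v2=3 v3=3; positions = 6 10 12 22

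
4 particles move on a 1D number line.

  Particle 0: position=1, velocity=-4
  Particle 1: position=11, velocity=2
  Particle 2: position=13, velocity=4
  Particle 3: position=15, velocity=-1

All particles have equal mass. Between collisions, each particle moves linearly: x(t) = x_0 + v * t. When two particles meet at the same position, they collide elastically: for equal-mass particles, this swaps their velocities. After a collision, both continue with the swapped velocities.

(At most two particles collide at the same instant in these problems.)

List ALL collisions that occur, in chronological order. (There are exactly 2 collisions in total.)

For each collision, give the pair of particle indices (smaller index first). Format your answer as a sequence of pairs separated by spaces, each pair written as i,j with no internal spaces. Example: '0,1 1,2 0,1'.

Answer: 2,3 1,2

Derivation:
Collision at t=2/5: particles 2 and 3 swap velocities; positions: p0=-3/5 p1=59/5 p2=73/5 p3=73/5; velocities now: v0=-4 v1=2 v2=-1 v3=4
Collision at t=4/3: particles 1 and 2 swap velocities; positions: p0=-13/3 p1=41/3 p2=41/3 p3=55/3; velocities now: v0=-4 v1=-1 v2=2 v3=4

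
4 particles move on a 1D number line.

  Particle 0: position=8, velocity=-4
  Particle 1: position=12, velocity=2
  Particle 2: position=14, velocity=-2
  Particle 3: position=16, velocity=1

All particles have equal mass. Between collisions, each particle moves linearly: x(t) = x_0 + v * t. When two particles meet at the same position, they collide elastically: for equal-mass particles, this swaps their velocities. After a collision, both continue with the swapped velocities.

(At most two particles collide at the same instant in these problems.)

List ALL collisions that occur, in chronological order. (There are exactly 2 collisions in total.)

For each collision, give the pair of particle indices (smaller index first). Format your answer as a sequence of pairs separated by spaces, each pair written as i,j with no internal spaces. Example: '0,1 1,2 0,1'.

Answer: 1,2 2,3

Derivation:
Collision at t=1/2: particles 1 and 2 swap velocities; positions: p0=6 p1=13 p2=13 p3=33/2; velocities now: v0=-4 v1=-2 v2=2 v3=1
Collision at t=4: particles 2 and 3 swap velocities; positions: p0=-8 p1=6 p2=20 p3=20; velocities now: v0=-4 v1=-2 v2=1 v3=2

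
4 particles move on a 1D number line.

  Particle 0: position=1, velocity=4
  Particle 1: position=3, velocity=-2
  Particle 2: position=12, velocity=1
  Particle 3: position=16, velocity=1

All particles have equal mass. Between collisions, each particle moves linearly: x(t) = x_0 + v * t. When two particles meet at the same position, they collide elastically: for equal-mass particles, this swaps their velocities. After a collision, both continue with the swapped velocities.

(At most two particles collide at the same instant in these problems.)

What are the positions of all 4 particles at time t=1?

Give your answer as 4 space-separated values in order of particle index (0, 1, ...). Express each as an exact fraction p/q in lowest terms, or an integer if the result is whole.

Collision at t=1/3: particles 0 and 1 swap velocities; positions: p0=7/3 p1=7/3 p2=37/3 p3=49/3; velocities now: v0=-2 v1=4 v2=1 v3=1
Advance to t=1 (no further collisions before then); velocities: v0=-2 v1=4 v2=1 v3=1; positions = 1 5 13 17

Answer: 1 5 13 17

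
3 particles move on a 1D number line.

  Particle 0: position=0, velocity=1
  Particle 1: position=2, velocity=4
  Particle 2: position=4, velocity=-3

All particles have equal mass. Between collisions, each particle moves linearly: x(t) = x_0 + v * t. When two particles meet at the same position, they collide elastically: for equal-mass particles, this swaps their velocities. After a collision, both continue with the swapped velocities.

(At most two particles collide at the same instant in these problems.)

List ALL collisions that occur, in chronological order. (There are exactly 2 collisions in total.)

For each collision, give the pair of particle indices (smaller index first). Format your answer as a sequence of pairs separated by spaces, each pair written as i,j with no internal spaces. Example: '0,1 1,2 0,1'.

Answer: 1,2 0,1

Derivation:
Collision at t=2/7: particles 1 and 2 swap velocities; positions: p0=2/7 p1=22/7 p2=22/7; velocities now: v0=1 v1=-3 v2=4
Collision at t=1: particles 0 and 1 swap velocities; positions: p0=1 p1=1 p2=6; velocities now: v0=-3 v1=1 v2=4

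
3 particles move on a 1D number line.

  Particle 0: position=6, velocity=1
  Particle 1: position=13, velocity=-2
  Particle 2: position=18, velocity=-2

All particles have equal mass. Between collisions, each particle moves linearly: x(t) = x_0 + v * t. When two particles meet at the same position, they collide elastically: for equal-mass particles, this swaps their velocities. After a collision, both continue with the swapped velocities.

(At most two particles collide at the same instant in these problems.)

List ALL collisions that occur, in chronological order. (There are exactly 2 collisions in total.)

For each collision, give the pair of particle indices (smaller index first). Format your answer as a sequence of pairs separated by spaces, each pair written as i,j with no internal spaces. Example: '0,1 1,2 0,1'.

Answer: 0,1 1,2

Derivation:
Collision at t=7/3: particles 0 and 1 swap velocities; positions: p0=25/3 p1=25/3 p2=40/3; velocities now: v0=-2 v1=1 v2=-2
Collision at t=4: particles 1 and 2 swap velocities; positions: p0=5 p1=10 p2=10; velocities now: v0=-2 v1=-2 v2=1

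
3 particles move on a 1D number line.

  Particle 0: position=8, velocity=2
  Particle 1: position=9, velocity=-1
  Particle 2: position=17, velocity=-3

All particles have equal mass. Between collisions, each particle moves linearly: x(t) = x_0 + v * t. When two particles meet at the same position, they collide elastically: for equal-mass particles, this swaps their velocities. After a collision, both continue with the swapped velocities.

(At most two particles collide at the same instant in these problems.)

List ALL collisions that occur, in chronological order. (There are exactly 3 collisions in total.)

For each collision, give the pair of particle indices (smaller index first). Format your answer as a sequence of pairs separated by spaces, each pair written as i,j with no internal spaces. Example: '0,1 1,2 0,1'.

Answer: 0,1 1,2 0,1

Derivation:
Collision at t=1/3: particles 0 and 1 swap velocities; positions: p0=26/3 p1=26/3 p2=16; velocities now: v0=-1 v1=2 v2=-3
Collision at t=9/5: particles 1 and 2 swap velocities; positions: p0=36/5 p1=58/5 p2=58/5; velocities now: v0=-1 v1=-3 v2=2
Collision at t=4: particles 0 and 1 swap velocities; positions: p0=5 p1=5 p2=16; velocities now: v0=-3 v1=-1 v2=2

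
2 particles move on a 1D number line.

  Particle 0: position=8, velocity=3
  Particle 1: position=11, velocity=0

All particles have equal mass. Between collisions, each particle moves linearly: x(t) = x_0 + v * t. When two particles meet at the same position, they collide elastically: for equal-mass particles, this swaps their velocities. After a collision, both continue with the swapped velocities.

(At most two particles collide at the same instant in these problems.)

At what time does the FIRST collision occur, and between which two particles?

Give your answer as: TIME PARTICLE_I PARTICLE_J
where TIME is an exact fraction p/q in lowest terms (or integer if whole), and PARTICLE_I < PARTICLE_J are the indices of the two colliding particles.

Answer: 1 0 1

Derivation:
Pair (0,1): pos 8,11 vel 3,0 -> gap=3, closing at 3/unit, collide at t=1
Earliest collision: t=1 between 0 and 1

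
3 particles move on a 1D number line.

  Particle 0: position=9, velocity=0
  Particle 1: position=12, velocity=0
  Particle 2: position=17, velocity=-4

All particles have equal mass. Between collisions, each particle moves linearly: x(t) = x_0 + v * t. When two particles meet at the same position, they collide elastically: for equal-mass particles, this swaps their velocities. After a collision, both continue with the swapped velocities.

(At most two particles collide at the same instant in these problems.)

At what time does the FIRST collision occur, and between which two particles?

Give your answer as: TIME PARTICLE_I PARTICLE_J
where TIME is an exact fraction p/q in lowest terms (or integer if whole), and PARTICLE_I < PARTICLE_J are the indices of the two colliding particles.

Answer: 5/4 1 2

Derivation:
Pair (0,1): pos 9,12 vel 0,0 -> not approaching (rel speed 0 <= 0)
Pair (1,2): pos 12,17 vel 0,-4 -> gap=5, closing at 4/unit, collide at t=5/4
Earliest collision: t=5/4 between 1 and 2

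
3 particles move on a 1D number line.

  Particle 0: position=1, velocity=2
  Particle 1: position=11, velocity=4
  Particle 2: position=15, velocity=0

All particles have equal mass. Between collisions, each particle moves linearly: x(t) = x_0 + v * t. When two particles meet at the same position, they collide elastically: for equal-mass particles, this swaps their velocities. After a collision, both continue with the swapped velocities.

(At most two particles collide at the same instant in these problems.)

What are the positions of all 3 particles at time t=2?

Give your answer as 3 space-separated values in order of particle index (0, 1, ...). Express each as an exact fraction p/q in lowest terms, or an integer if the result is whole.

Answer: 5 15 19

Derivation:
Collision at t=1: particles 1 and 2 swap velocities; positions: p0=3 p1=15 p2=15; velocities now: v0=2 v1=0 v2=4
Advance to t=2 (no further collisions before then); velocities: v0=2 v1=0 v2=4; positions = 5 15 19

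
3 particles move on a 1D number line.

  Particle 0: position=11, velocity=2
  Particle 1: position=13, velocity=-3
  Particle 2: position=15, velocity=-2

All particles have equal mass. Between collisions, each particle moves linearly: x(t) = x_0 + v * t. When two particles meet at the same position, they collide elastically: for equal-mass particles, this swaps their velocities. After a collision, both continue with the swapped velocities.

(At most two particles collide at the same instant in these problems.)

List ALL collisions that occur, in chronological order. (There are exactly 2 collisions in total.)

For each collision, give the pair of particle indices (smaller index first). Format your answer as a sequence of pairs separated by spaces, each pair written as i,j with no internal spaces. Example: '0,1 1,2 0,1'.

Collision at t=2/5: particles 0 and 1 swap velocities; positions: p0=59/5 p1=59/5 p2=71/5; velocities now: v0=-3 v1=2 v2=-2
Collision at t=1: particles 1 and 2 swap velocities; positions: p0=10 p1=13 p2=13; velocities now: v0=-3 v1=-2 v2=2

Answer: 0,1 1,2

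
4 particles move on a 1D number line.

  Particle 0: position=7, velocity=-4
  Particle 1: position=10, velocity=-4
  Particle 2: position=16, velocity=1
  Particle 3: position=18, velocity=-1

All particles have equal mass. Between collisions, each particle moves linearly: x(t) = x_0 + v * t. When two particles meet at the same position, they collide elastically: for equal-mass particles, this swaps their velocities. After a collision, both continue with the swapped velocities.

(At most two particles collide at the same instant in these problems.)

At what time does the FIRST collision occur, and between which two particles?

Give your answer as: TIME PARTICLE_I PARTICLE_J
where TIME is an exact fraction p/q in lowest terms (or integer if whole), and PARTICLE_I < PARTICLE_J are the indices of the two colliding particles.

Pair (0,1): pos 7,10 vel -4,-4 -> not approaching (rel speed 0 <= 0)
Pair (1,2): pos 10,16 vel -4,1 -> not approaching (rel speed -5 <= 0)
Pair (2,3): pos 16,18 vel 1,-1 -> gap=2, closing at 2/unit, collide at t=1
Earliest collision: t=1 between 2 and 3

Answer: 1 2 3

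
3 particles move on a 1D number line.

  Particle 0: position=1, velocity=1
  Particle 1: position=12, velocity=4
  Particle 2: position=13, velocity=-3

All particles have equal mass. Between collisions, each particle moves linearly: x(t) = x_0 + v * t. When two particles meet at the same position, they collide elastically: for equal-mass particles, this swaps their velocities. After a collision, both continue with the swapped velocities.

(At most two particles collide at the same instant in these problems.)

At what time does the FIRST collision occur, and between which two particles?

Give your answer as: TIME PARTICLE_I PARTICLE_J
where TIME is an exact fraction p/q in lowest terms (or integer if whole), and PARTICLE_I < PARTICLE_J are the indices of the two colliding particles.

Answer: 1/7 1 2

Derivation:
Pair (0,1): pos 1,12 vel 1,4 -> not approaching (rel speed -3 <= 0)
Pair (1,2): pos 12,13 vel 4,-3 -> gap=1, closing at 7/unit, collide at t=1/7
Earliest collision: t=1/7 between 1 and 2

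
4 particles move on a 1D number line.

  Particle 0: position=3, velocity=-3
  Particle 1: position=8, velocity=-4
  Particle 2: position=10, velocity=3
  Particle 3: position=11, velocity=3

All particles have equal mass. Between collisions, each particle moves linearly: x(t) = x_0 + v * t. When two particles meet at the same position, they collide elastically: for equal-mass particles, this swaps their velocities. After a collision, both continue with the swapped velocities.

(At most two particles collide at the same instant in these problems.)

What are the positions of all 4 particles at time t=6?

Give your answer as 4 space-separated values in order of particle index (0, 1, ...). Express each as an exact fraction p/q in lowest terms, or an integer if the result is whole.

Collision at t=5: particles 0 and 1 swap velocities; positions: p0=-12 p1=-12 p2=25 p3=26; velocities now: v0=-4 v1=-3 v2=3 v3=3
Advance to t=6 (no further collisions before then); velocities: v0=-4 v1=-3 v2=3 v3=3; positions = -16 -15 28 29

Answer: -16 -15 28 29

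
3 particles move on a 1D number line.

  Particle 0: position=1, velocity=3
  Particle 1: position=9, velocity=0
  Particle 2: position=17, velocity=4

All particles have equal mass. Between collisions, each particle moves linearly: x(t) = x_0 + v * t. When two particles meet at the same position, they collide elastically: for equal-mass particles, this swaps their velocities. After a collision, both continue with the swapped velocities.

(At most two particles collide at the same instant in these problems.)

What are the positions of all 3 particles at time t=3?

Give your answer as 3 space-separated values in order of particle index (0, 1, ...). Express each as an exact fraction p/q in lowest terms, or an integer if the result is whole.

Answer: 9 10 29

Derivation:
Collision at t=8/3: particles 0 and 1 swap velocities; positions: p0=9 p1=9 p2=83/3; velocities now: v0=0 v1=3 v2=4
Advance to t=3 (no further collisions before then); velocities: v0=0 v1=3 v2=4; positions = 9 10 29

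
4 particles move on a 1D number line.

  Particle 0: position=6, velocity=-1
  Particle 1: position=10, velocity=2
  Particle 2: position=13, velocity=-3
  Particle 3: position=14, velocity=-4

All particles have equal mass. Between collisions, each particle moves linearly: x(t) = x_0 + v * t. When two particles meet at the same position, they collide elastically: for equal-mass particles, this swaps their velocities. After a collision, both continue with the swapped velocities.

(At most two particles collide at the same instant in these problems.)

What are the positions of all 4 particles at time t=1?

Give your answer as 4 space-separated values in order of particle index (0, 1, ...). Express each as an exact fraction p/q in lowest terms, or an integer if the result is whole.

Answer: 5 10 10 12

Derivation:
Collision at t=3/5: particles 1 and 2 swap velocities; positions: p0=27/5 p1=56/5 p2=56/5 p3=58/5; velocities now: v0=-1 v1=-3 v2=2 v3=-4
Collision at t=2/3: particles 2 and 3 swap velocities; positions: p0=16/3 p1=11 p2=34/3 p3=34/3; velocities now: v0=-1 v1=-3 v2=-4 v3=2
Collision at t=1: particles 1 and 2 swap velocities; positions: p0=5 p1=10 p2=10 p3=12; velocities now: v0=-1 v1=-4 v2=-3 v3=2
Advance to t=1 (no further collisions before then); velocities: v0=-1 v1=-4 v2=-3 v3=2; positions = 5 10 10 12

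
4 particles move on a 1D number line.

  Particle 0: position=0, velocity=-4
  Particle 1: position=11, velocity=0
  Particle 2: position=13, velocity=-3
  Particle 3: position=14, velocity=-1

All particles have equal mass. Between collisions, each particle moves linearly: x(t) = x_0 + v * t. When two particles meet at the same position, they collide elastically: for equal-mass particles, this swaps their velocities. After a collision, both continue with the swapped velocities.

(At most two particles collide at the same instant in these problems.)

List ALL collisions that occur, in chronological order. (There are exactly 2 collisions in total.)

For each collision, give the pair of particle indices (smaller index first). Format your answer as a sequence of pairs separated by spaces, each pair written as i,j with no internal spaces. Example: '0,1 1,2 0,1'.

Collision at t=2/3: particles 1 and 2 swap velocities; positions: p0=-8/3 p1=11 p2=11 p3=40/3; velocities now: v0=-4 v1=-3 v2=0 v3=-1
Collision at t=3: particles 2 and 3 swap velocities; positions: p0=-12 p1=4 p2=11 p3=11; velocities now: v0=-4 v1=-3 v2=-1 v3=0

Answer: 1,2 2,3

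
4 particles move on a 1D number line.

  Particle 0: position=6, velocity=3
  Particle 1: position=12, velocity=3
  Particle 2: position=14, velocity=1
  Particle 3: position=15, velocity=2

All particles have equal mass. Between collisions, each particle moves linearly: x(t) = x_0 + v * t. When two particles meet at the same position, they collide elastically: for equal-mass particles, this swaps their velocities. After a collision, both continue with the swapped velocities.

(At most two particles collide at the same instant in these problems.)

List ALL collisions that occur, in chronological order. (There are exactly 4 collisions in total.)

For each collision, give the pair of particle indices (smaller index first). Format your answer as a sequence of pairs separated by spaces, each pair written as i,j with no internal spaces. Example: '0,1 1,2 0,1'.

Collision at t=1: particles 1 and 2 swap velocities; positions: p0=9 p1=15 p2=15 p3=17; velocities now: v0=3 v1=1 v2=3 v3=2
Collision at t=3: particles 2 and 3 swap velocities; positions: p0=15 p1=17 p2=21 p3=21; velocities now: v0=3 v1=1 v2=2 v3=3
Collision at t=4: particles 0 and 1 swap velocities; positions: p0=18 p1=18 p2=23 p3=24; velocities now: v0=1 v1=3 v2=2 v3=3
Collision at t=9: particles 1 and 2 swap velocities; positions: p0=23 p1=33 p2=33 p3=39; velocities now: v0=1 v1=2 v2=3 v3=3

Answer: 1,2 2,3 0,1 1,2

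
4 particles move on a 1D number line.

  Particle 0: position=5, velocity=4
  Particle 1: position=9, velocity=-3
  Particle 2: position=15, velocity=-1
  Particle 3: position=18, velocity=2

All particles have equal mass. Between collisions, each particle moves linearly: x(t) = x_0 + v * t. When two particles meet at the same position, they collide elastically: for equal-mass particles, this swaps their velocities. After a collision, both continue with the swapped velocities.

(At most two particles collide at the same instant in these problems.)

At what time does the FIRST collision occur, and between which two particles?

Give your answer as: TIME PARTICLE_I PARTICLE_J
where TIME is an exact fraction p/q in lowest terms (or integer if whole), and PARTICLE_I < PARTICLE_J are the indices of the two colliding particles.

Answer: 4/7 0 1

Derivation:
Pair (0,1): pos 5,9 vel 4,-3 -> gap=4, closing at 7/unit, collide at t=4/7
Pair (1,2): pos 9,15 vel -3,-1 -> not approaching (rel speed -2 <= 0)
Pair (2,3): pos 15,18 vel -1,2 -> not approaching (rel speed -3 <= 0)
Earliest collision: t=4/7 between 0 and 1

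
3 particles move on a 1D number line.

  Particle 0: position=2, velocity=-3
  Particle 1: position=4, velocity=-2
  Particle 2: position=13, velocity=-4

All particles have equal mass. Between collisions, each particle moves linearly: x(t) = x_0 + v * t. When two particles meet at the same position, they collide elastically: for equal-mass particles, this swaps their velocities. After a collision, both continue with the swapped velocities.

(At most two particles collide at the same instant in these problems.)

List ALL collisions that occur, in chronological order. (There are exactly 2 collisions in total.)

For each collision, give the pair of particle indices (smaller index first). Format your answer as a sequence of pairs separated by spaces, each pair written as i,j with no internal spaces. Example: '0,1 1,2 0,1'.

Collision at t=9/2: particles 1 and 2 swap velocities; positions: p0=-23/2 p1=-5 p2=-5; velocities now: v0=-3 v1=-4 v2=-2
Collision at t=11: particles 0 and 1 swap velocities; positions: p0=-31 p1=-31 p2=-18; velocities now: v0=-4 v1=-3 v2=-2

Answer: 1,2 0,1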